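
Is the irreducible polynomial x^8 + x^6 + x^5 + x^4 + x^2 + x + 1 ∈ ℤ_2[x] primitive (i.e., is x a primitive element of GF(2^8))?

No

Write f(x) = x^8 + x^6 + x^5 + x^4 + x^2 + x + 1.
|GF(2^8)^×| = 2^8 − 1 = 255. Prime factorization: 255 = 3·5·17.
f is primitive ⇔ x has order 255 in GF(2)[x]/(f), i.e. x^(255/q) ≠ 1 for each prime q | 255.
x^(85) mod f = 1
x^(51) mod f = x^6 + x^4 + x^3 + x^2 + x.
x^(15) mod f = x^7 + x^6 + x^5 + x^4 + x^3 + x^2 + x.
Since x^(85) = 1, the order of x divides 85 < 255; not primitive.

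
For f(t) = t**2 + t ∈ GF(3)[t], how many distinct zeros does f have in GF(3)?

2

Evaluate at each of the 3 elements of GF(3):
f(0) = 0 → root; f(1) = 2; f(2) = 0 → root.
Roots: {0, 2}.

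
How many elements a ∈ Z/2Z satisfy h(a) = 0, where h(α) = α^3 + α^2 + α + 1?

1

Evaluate at each of the 2 elements of Z/2Z:
h(0) = 1; h(1) = 0 → root.
Roots: {1}.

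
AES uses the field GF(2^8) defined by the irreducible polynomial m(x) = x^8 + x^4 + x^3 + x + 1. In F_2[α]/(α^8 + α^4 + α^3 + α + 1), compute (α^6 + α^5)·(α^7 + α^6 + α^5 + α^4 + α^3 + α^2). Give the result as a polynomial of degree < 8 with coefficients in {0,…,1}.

Multiply in F_2[α]: (α^6 + α^5)·(α^7 + α^6 + α^5 + α^4 + α^3 + α^2) = α^13 + α^7.
Reduce using α^8 ≡ α^4 + α^3 + α + 1 (mod α^8 + α^4 + α^3 + α + 1).
Reduced: α^7 + α^6 + α^3 + α^2 + 1.

α^7 + α^6 + α^3 + α^2 + 1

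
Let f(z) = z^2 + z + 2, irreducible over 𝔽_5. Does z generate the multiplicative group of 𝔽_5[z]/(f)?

Yes

|GF(5^2)^×| = 5^2 − 1 = 24. Prime factorization: 24 = 2^3·3.
f is primitive ⇔ z has order 24 in GF(5)[z]/(f), i.e. z^(24/q) ≠ 1 for each prime q | 24.
z^(12) mod f = 4.
z^(8) mod f = 3z + 1.
None equal 1, so z has full order 24; f is primitive.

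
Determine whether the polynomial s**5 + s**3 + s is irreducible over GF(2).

Write f(s) = s**5 + s**3 + s.
Check for roots in GF(2): f(0) = 0 → root; f(1) = 1.
f(0) = 0, so (s) divides f(s); f is reducible.

No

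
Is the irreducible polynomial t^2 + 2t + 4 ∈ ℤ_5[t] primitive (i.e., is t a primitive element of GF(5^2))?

Write f(t) = t^2 + 2t + 4.
|GF(5^2)^×| = 5^2 − 1 = 24. Prime factorization: 24 = 2^3·3.
f is primitive ⇔ t has order 24 in GF(5)[t]/(f), i.e. t^(24/q) ≠ 1 for each prime q | 24.
t^(12) mod f = 1
t^(8) mod f = 2t + 4.
Since t^(12) = 1, the order of t divides 12 < 24; not primitive.

No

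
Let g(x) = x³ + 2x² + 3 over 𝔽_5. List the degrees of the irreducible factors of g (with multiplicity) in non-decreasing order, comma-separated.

Roots in 𝔽_5: g(0) = 3; g(1) = 1; g(2) = 4; g(3) = 3; g(4) = 4.
Complete factorization: g(x) = (x³ + 2x² + 3).
Factor degrees with multiplicity: 3 = 3.

3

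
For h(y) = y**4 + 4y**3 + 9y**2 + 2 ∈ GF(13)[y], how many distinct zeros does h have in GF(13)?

Evaluate at each of the 13 elements of GF(13):
h(0) = 2; h(1) = 3; h(2) = 8; h(3) = 12; h(4) = 8; h(5) = 0 → root; h(6) = 3; h(7) = 4; h(8) = 1; h(9) = 3; h(10) = 4; h(11) = 9; h(12) = 8.
Roots: {5}.

1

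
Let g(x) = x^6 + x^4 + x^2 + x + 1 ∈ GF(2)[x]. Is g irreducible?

Yes

Check for roots in GF(2): g(0) = 1; g(1) = 1.
No roots, so no linear factors.
Monic irreducibles of degree 2 over GF(2): x^2 + x + 1.
None of them divide g (all give nonzero remainder).
Monic irreducibles of degree 3 over GF(2): x^3 + x + 1, x^3 + x^2 + 1.
None of them divide g (all give nonzero remainder).
No irreducible factor of degree ≤ 3 exists, so g is irreducible over GF(2).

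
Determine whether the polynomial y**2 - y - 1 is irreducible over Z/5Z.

No

Write g(y) = y**2 - y - 1.
Check for roots in Z/5Z: g(0) = 4; g(1) = 4; g(2) = 1; g(3) = 0 → root; g(4) = 1.
g(3) = 0, so (y − 3) divides g(y); g is reducible.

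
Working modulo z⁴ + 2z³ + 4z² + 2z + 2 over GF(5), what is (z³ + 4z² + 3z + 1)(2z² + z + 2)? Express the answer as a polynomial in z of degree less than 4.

4z^3 + 4z^2 + 3z + 2

Multiply in GF(5)[z]: (z³ + 4z² + 3z + 1)·(2z² + z + 2) = 2z⁵ + 4z⁴ + 2z³ + 3z² + 2z + 2.
Reduce using z⁴ ≡ 3z³ + z² + 3z + 3 (mod z⁴ + 2z³ + 4z² + 2z + 2).
Reduced: 4z³ + 4z² + 3z + 2.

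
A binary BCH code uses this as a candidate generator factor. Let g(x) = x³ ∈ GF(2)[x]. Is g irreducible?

Check for roots in GF(2): g(0) = 0 → root; g(1) = 1.
g(0) = 0, so (x) divides g(x); g is reducible.

No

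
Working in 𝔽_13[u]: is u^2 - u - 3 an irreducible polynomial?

No

Write P(u) = u^2 - u - 3.
Check each element of 𝔽_13 for a root: P(0)=10, P(1)=10, P(2)=12, P(3)=3, P(4)=9, P(5)=4, P(6)=1, P(7)=0, P(8)=1, P(9)=4, P(10)=9, P(11)=3, P(12)=12.
P(7) = 0, so (u − 7) divides P(u); P is reducible.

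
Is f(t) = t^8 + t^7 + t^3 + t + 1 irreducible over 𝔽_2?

Yes

Check for roots in 𝔽_2: f(0) = 1; f(1) = 1.
No roots, so no linear factors.
Monic irreducibles of degree 2 over GF(2): t^2 + t + 1.
None of them divide f (all give nonzero remainder).
Monic irreducibles of degree 3 over GF(2): t^3 + t + 1, t^3 + t^2 + 1.
None of them divide f (all give nonzero remainder).
Monic irreducibles of degree 4 over GF(2): t^4 + t + 1, t^4 + t^3 + 1, t^4 + t^3 + t^2 + t + 1.
None of them divide f (all give nonzero remainder).
No irreducible factor of degree ≤ 4 exists, so f is irreducible over GF(2).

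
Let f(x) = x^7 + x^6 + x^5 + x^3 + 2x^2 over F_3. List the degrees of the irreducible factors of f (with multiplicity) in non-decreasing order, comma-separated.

Roots in F_3: f(0) = 0 → root; f(1) = 0 → root; f(2) = 0 → root.
Linear factors from roots: (x), (x + 2), (x + 1).
Complete factorization: f(x) = (x + 1)·(x + 2)·(x)^2·(x^3 + x^2 + 2x + 1).
Factor degrees with multiplicity: 1 + 1 + 1 + 1 + 3 = 7.

1, 1, 1, 1, 3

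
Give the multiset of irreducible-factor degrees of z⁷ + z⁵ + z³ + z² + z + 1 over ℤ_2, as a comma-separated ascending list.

1, 1, 2, 3

Write g(z) = z⁷ + z⁵ + z³ + z² + z + 1.
Roots in ℤ_2: g(0) = 1; g(1) = 0 → root.
Linear factors from roots: (z + 1).
Complete factorization: g(z) = (z + 1)^2·(z² + z + 1)·(z³ + z² + 1).
Factor degrees with multiplicity: 1 + 1 + 2 + 3 = 7.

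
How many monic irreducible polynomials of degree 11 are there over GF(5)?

4438920

Gauss's count: N_{5}(11) = (1/11) Σ_{d|11} μ(11/d)·5^d.
Divisors of 11: 1, 11; μ(11/d) for each: -1, 1.
Σ = − 5^1 + 5^11 = 48828120.
N = 48828120/11 = 4438920.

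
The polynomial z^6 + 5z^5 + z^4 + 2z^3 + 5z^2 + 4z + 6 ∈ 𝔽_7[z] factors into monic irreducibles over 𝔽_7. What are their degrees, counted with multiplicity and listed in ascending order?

1, 1, 2, 2

Write g(z) = z^6 + 5z^5 + z^4 + 2z^3 + 5z^2 + 4z + 6.
Linear factors from roots: (z + 4), (z + 3).
Complete factorization: g(z) = (z + 3)·(z + 4)·(z^2 + 6z + 3)·(z^2 + 6z + 6).
Factor degrees with multiplicity: 1 + 1 + 2 + 2 = 6.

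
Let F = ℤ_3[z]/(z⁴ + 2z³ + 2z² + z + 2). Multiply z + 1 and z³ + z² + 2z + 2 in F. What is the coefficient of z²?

1

Multiply in ℤ_3[z]: (z + 1)·(z³ + z² + 2z + 2) = z⁴ + 2z³ + z + 2.
Reduce using z⁴ ≡ z³ + z² + 2z + 1 (mod z⁴ + 2z³ + 2z² + z + 2).
Reduced: z².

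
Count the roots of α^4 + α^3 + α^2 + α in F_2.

2

Write f(α) = α^4 + α^3 + α^2 + α.
Evaluate at each of the 2 elements of F_2:
f(0) = 0 → root; f(1) = 0 → root.
Roots: {0, 1}.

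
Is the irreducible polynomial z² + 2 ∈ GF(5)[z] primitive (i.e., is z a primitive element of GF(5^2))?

Write f(z) = z² + 2.
|GF(5^2)^×| = 5^2 − 1 = 24. Prime factorization: 24 = 2^3·3.
f is primitive ⇔ z has order 24 in GF(5)[z]/(f), i.e. z^(24/q) ≠ 1 for each prime q | 24.
z^(12) mod f = 4.
z^(8) mod f = 1
Since z^(8) = 1, the order of z divides 8 < 24; not primitive.

No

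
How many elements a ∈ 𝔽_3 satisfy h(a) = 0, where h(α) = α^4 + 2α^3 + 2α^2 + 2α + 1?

1

Evaluate at each of the 3 elements of 𝔽_3:
h(0) = 1; h(1) = 2; h(2) = 0 → root.
Roots: {2}.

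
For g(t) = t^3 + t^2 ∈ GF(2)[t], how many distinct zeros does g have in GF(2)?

2

Evaluate at each of the 2 elements of GF(2):
g(0) = 0 → root; g(1) = 0 → root.
Roots: {0, 1}.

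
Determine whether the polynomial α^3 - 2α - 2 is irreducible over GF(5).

Yes

Write P(α) = α^3 - 2α - 2.
Check for roots in GF(5): P(0) = 3; P(1) = 2; P(2) = 2; P(3) = 4; P(4) = 4.
No roots. A degree-3 polynomial over a field with no linear factor is irreducible.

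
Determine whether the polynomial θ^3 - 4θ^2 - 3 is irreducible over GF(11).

Write f(θ) = θ^3 - 4θ^2 - 3.
Check each element of GF(11) for a root: f(0)=8, f(1)=5, f(2)=0, f(3)=10, f(4)=8, f(5)=0, f(6)=3, f(7)=1, f(8)=0, f(9)=6, f(10)=3.
f(2) = 0, so (θ − 2) divides f(θ); f is reducible.

No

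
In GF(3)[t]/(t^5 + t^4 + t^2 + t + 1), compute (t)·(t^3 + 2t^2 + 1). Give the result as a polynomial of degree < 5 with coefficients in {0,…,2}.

t^4 + 2t^3 + t

Multiply in GF(3)[t]: (t)·(t^3 + 2t^2 + 1) = t^4 + 2t^3 + t.
Reduced: t^4 + 2t^3 + t.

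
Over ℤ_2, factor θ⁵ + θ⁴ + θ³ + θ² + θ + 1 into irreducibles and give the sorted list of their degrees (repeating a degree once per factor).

1, 2, 2

Write g(θ) = θ⁵ + θ⁴ + θ³ + θ² + θ + 1.
Roots in ℤ_2: g(0) = 1; g(1) = 0 → root.
Linear factors from roots: (θ + 1).
Complete factorization: g(θ) = (θ + 1)·(θ² + θ + 1)^2.
Factor degrees with multiplicity: 1 + 2 + 2 = 5.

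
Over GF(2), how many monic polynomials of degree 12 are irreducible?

x^(2^12) − x is the product of all monic irreducibles of degree dividing 12; Möbius inversion gives N = (1/12) Σ μ(12/d)·2^d.
Divisors of 12: 1, 2, 3, 4, 6, 12; μ(12/d) for each: 0, 1, 0, -1, -1, 1.
Σ = 2^2 − 2^4 − 2^6 + 2^12 = 4020.
N = 4020/12 = 335.

335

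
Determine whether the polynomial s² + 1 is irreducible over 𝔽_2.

No

Write P(s) = s² + 1.
Check for roots in 𝔽_2: P(0) = 1; P(1) = 0 → root.
P(1) = 0, so (s − 1) divides P(s); P is reducible.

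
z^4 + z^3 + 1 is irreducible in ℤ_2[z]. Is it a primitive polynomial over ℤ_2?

Yes

Write f(z) = z^4 + z^3 + 1.
|GF(2^4)^×| = 2^4 − 1 = 15. Prime factorization: 15 = 3·5.
f is primitive ⇔ z has order 15 in GF(2)[z]/(f), i.e. z^(15/q) ≠ 1 for each prime q | 15.
z^(5) mod f = z^3 + z + 1.
z^(3) mod f = z^3.
None equal 1, so z has full order 15; f is primitive.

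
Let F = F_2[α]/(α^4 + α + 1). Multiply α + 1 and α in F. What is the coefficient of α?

Multiply in F_2[α]: (α + 1)·(α) = α^2 + α.
Reduced: α^2 + α.

1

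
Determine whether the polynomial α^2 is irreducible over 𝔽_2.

Write g(α) = α^2.
Check for roots in 𝔽_2: g(0) = 0 → root; g(1) = 1.
g(0) = 0, so (α) divides g(α); g is reducible.

No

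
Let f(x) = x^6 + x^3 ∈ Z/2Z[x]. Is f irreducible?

Check for roots in Z/2Z: f(0) = 0 → root; f(1) = 0 → root.
f(0) = 0, so (x) divides f(x); f is reducible.

No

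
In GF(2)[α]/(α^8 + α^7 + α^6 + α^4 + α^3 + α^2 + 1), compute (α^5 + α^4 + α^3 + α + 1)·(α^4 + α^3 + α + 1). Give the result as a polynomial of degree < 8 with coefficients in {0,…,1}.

α^6 + α

Multiply in GF(2)[α]: (α^5 + α^4 + α^3 + α + 1)·(α^4 + α^3 + α + 1) = α^9 + α^5 + α^2 + 1.
Reduce using α^8 ≡ α^7 + α^6 + α^4 + α^3 + α^2 + 1 (mod α^8 + α^7 + α^6 + α^4 + α^3 + α^2 + 1).
Reduced: α^6 + α.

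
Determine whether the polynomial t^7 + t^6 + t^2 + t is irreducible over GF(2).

No

Write P(t) = t^7 + t^6 + t^2 + t.
Check for roots in GF(2): P(0) = 0 → root; P(1) = 0 → root.
P(0) = 0, so (t) divides P(t); P is reducible.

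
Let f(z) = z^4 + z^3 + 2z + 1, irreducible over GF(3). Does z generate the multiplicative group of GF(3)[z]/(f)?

|GF(3^4)^×| = 3^4 − 1 = 80. Prime factorization: 80 = 2^4·5.
f is primitive ⇔ z has order 80 in GF(3)[z]/(f), i.e. z^(80/q) ≠ 1 for each prime q | 80.
z^(40) mod f = 1
z^(16) mod f = 2z^2 + z + 1.
Since z^(40) = 1, the order of z divides 40 < 80; not primitive.

No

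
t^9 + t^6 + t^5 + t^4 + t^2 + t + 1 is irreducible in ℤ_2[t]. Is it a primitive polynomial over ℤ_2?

Yes

Write f(t) = t^9 + t^6 + t^5 + t^4 + t^2 + t + 1.
|GF(2^9)^×| = 2^9 − 1 = 511. Prime factorization: 511 = 7·73.
f is primitive ⇔ t has order 511 in GF(2)[t]/(f), i.e. t^(511/q) ≠ 1 for each prime q | 511.
t^(73) mod f = t^8 + t^7 + t^6 + t^3 + t^2 + 1.
t^(7) mod f = t^7.
None equal 1, so t has full order 511; f is primitive.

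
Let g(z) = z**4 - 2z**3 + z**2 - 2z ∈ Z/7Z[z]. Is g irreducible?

Check for roots in Z/7Z: g(0) = 0 → root; g(1) = 5; g(2) = 0 → root; g(3) = 2; g(4) = 3; g(5) = 5; g(6) = 6.
g(0) = 0, so (z) divides g(z); g is reducible.

No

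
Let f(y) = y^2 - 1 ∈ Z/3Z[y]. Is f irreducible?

Check for roots in Z/3Z: f(0) = 2; f(1) = 0 → root; f(2) = 0 → root.
f(1) = 0, so (y − 1) divides f(y); f is reducible.

No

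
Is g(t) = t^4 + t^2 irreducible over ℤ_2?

Check for roots in ℤ_2: g(0) = 0 → root; g(1) = 0 → root.
g(0) = 0, so (t) divides g(t); g is reducible.

No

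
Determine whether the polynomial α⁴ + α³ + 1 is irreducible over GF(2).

Write f(α) = α⁴ + α³ + 1.
Check for roots in GF(2): f(0) = 1; f(1) = 1.
No roots, so no linear factors.
Monic irreducibles of degree 2 over GF(2): α² + α + 1.
None of them divide f (all give nonzero remainder).
No irreducible factor of degree ≤ 2 exists, so f is irreducible over GF(2).

Yes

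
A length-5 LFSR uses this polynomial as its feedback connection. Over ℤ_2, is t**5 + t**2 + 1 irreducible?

Yes

Write g(t) = t**5 + t**2 + 1.
Check for roots in ℤ_2: g(0) = 1; g(1) = 1.
No roots, so no linear factors.
Monic irreducibles of degree 2 over GF(2): t**2 + t + 1.
None of them divide g (all give nonzero remainder).
No irreducible factor of degree ≤ 2 exists, so g is irreducible over GF(2).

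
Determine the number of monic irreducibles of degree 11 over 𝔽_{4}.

381300

By the necklace-counting formula, N_4(11) = (1/11) Σ_{d|11} μ(11/d)·4^d.
Divisors of 11: 1, 11; μ(11/d) for each: -1, 1.
Σ = − 4^1 + 4^11 = 4194300.
N = 4194300/11 = 381300.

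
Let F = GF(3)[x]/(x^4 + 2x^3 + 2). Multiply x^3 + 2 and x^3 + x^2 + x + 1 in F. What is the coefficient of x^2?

Multiply in GF(3)[x]: (x^3 + 2)·(x^3 + x^2 + x + 1) = x^6 + x^5 + x^4 + 2x^2 + 2x + 2.
Reduce using x^4 ≡ x^3 + 1 (mod x^4 + 2x^3 + 2).
Reduced: x + 2.

0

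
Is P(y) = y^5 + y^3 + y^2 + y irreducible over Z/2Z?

Check for roots in Z/2Z: P(0) = 0 → root; P(1) = 0 → root.
P(0) = 0, so (y) divides P(y); P is reducible.

No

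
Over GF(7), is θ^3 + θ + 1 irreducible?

Write f(θ) = θ^3 + θ + 1.
Check for roots in GF(7): f(0) = 1; f(1) = 3; f(2) = 4; f(3) = 3; f(4) = 6; f(5) = 5; f(6) = 6.
No roots. A degree-3 polynomial over a field with no linear factor is irreducible.

Yes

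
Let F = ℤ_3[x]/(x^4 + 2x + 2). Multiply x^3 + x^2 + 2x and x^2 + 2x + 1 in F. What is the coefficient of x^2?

Multiply in ℤ_3[x]: (x^3 + x^2 + 2x)·(x^2 + 2x + 1) = x^5 + 2x^3 + 2x^2 + 2x.
Reduce using x^4 ≡ x + 1 (mod x^4 + 2x + 2).
Reduced: 2x^3.

0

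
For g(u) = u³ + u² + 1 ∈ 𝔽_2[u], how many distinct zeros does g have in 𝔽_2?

0

Evaluate at each of the 2 elements of 𝔽_2:
g(0) = 1; g(1) = 1.
No element is a root.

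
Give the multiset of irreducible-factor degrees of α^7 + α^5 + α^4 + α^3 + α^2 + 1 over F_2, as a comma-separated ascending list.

Write g(α) = α^7 + α^5 + α^4 + α^3 + α^2 + 1.
Roots in F_2: g(0) = 1; g(1) = 0 → root.
Linear factors from roots: (α + 1).
Complete factorization: g(α) = (α + 1)·(α^2 + α + 1)^3.
Factor degrees with multiplicity: 1 + 2 + 2 + 2 = 7.

1, 2, 2, 2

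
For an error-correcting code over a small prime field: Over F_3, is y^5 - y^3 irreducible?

No

Write P(y) = y^5 - y^3.
Check for roots in F_3: P(0) = 0 → root; P(1) = 0 → root; P(2) = 0 → root.
P(0) = 0, so (y) divides P(y); P is reducible.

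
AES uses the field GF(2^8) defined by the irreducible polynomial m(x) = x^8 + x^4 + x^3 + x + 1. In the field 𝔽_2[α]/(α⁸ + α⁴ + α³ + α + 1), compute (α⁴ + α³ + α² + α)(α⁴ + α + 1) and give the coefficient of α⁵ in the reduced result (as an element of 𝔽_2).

0

Multiply in 𝔽_2[α]: (α⁴ + α³ + α² + α)·(α⁴ + α + 1) = α⁸ + α⁷ + α⁶ + α.
Reduce using α⁸ ≡ α⁴ + α³ + α + 1 (mod α⁸ + α⁴ + α³ + α + 1).
Reduced: α⁷ + α⁶ + α⁴ + α³ + 1.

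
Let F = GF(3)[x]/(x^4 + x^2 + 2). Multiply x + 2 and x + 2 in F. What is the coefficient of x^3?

0

Multiply in GF(3)[x]: (x + 2)·(x + 2) = x^2 + x + 1.
Reduced: x^2 + x + 1.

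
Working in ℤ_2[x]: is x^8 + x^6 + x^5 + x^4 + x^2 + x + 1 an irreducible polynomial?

Yes

Write h(x) = x^8 + x^6 + x^5 + x^4 + x^2 + x + 1.
Check for roots in ℤ_2: h(0) = 1; h(1) = 1.
No roots, so no linear factors.
Monic irreducibles of degree 2 over GF(2): x^2 + x + 1.
None of them divide h (all give nonzero remainder).
Monic irreducibles of degree 3 over GF(2): x^3 + x + 1, x^3 + x^2 + 1.
None of them divide h (all give nonzero remainder).
Monic irreducibles of degree 4 over GF(2): x^4 + x + 1, x^4 + x^3 + 1, x^4 + x^3 + x^2 + x + 1.
None of them divide h (all give nonzero remainder).
No irreducible factor of degree ≤ 4 exists, so h is irreducible over GF(2).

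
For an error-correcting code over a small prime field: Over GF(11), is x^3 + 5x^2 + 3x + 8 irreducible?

Yes

Write m(x) = x^3 + 5x^2 + 3x + 8.
Check each element of GF(11) for a root: m(0)=8, m(1)=6, m(2)=9, m(3)=1, m(4)=10, m(5)=9, m(6)=4, m(7)=1, m(8)=6, m(9)=3, m(10)=9.
No roots. A degree-3 polynomial over a field with no linear factor is irreducible.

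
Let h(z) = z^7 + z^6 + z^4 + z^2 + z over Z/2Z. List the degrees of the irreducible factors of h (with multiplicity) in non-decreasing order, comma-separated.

Roots in Z/2Z: h(0) = 0 → root; h(1) = 1.
Linear factors from roots: (z).
Complete factorization: h(z) = (z)·(z^2 + z + 1)^3.
Factor degrees with multiplicity: 1 + 2 + 2 + 2 = 7.

1, 2, 2, 2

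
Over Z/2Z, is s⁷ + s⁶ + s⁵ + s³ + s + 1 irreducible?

Write g(s) = s⁷ + s⁶ + s⁵ + s³ + s + 1.
Check for roots in Z/2Z: g(0) = 1; g(1) = 0 → root.
g(1) = 0, so (s − 1) divides g(s); g is reducible.

No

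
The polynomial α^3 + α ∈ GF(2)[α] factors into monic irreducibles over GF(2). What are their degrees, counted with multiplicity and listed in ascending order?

1, 1, 1

Write g(α) = α^3 + α.
Roots in GF(2): g(0) = 0 → root; g(1) = 0 → root.
Linear factors from roots: (α), (α + 1).
Complete factorization: g(α) = (α)·(α + 1)^2.
Factor degrees with multiplicity: 1 + 1 + 1 = 3.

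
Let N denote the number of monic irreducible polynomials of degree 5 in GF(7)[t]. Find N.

3360

By the necklace-counting formula, N_7(5) = (1/5) Σ_{d|5} μ(5/d)·7^d.
Divisors of 5: 1, 5; μ(5/d) for each: -1, 1.
Σ = − 7^1 + 7^5 = 16800.
N = 16800/5 = 3360.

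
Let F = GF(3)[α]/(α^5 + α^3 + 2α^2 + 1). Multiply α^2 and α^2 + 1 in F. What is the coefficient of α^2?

Multiply in GF(3)[α]: (α^2)·(α^2 + 1) = α^4 + α^2.
Reduced: α^4 + α^2.

1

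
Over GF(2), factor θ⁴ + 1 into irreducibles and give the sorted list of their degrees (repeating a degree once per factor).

1, 1, 1, 1

Write h(θ) = θ⁴ + 1.
Roots in GF(2): h(0) = 1; h(1) = 0 → root.
Linear factors from roots: (θ + 1).
Complete factorization: h(θ) = (θ + 1)^4.
Factor degrees with multiplicity: 1 + 1 + 1 + 1 = 4.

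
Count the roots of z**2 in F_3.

Write f(z) = z**2.
Evaluate at each of the 3 elements of F_3:
f(0) = 0 → root; f(1) = 1; f(2) = 1.
Roots: {0}.

1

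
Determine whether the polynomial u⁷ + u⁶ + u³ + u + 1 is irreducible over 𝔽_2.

Write P(u) = u⁷ + u⁶ + u³ + u + 1.
Check for roots in 𝔽_2: P(0) = 1; P(1) = 1.
No roots, so no linear factors.
Monic irreducibles of degree 2 over GF(2): u² + u + 1.
None of them divide P (all give nonzero remainder).
Monic irreducibles of degree 3 over GF(2): u³ + u + 1, u³ + u² + 1.
None of them divide P (all give nonzero remainder).
No irreducible factor of degree ≤ 3 exists, so P is irreducible over GF(2).

Yes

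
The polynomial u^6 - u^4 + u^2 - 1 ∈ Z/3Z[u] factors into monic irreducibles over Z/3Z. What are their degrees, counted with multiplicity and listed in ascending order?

1, 1, 2, 2

Write g(u) = u^6 - u^4 + u^2 - 1.
Roots in Z/3Z: g(0) = 2; g(1) = 0 → root; g(2) = 0 → root.
Linear factors from roots: (u - 1), (u + 1).
Complete factorization: g(u) = (u + 1)·(u - 1)·(u^2 + u - 1)·(u^2 - u - 1).
Factor degrees with multiplicity: 1 + 1 + 2 + 2 = 6.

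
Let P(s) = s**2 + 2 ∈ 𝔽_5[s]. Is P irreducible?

Yes

Check for roots in 𝔽_5: P(0) = 2; P(1) = 3; P(2) = 1; P(3) = 1; P(4) = 3.
No roots. A degree-2 polynomial over a field with no linear factor is irreducible.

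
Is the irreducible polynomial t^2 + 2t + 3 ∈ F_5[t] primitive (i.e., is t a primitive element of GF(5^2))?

Yes

Write f(t) = t^2 + 2t + 3.
|GF(5^2)^×| = 5^2 − 1 = 24. Prime factorization: 24 = 2^3·3.
f is primitive ⇔ t has order 24 in GF(5)[t]/(f), i.e. t^(24/q) ≠ 1 for each prime q | 24.
t^(12) mod f = 4.
t^(8) mod f = 4t + 1.
None equal 1, so t has full order 24; f is primitive.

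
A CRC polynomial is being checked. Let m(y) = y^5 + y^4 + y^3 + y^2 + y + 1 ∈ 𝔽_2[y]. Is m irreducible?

No

Check for roots in 𝔽_2: m(0) = 1; m(1) = 0 → root.
m(1) = 0, so (y − 1) divides m(y); m is reducible.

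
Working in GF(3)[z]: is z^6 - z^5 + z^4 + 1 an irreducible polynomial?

Write g(z) = z^6 - z^5 + z^4 + 1.
Check for roots in GF(3): g(0) = 1; g(1) = 2; g(2) = 1.
No roots, so no linear factors.
Monic irreducibles of degree 2 over GF(3): z^2 + 1, z^2 + z - 1, z^2 - z - 1.
None of them divide g (all give nonzero remainder).
Degree-3 irreducible divisors: test the 8 monic irreducibles of degree 3 over GF(3).
None of them divide g (all give nonzero remainder).
No irreducible factor of degree ≤ 3 exists, so g is irreducible over GF(3).

Yes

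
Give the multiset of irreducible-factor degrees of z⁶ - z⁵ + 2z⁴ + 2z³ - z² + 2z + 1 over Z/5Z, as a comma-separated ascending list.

Write f(z) = z⁶ - z⁵ + 2z⁴ + 2z³ - z² + 2z + 1.
Roots in Z/5Z: f(0) = 1; f(1) = 1; f(2) = 1; f(3) = 0 → root; f(4) = 0 → root.
Linear factors from roots: (z + 2), (z + 1).
Complete factorization: f(z) = (z + 1)·(z + 2)·(z² + 2z - 2)·(z² - z + 1).
Factor degrees with multiplicity: 1 + 1 + 2 + 2 = 6.

1, 1, 2, 2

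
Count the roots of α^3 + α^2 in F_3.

Write P(α) = α^3 + α^2.
Evaluate at each of the 3 elements of F_3:
P(0) = 0 → root; P(1) = 2; P(2) = 0 → root.
Roots: {0, 2}.

2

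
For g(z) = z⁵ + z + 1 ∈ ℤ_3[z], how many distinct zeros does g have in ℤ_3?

1

Evaluate at each of the 3 elements of ℤ_3:
g(0) = 1; g(1) = 0 → root; g(2) = 2.
Roots: {1}.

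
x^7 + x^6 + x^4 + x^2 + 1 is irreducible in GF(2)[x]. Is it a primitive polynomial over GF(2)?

Yes

Write f(x) = x^7 + x^6 + x^4 + x^2 + 1.
|GF(2^7)^×| = 2^7 − 1 = 127. Prime factorization: 127 = 127.
f is primitive ⇔ x has order 127 in GF(2)[x]/(f), i.e. x^(127/q) ≠ 1 for each prime q | 127.
x^(1) mod f = x.
None equal 1, so x has full order 127; f is primitive.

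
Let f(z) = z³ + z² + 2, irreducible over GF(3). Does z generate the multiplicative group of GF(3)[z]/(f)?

|GF(3^3)^×| = 3^3 − 1 = 26. Prime factorization: 26 = 2·13.
f is primitive ⇔ z has order 26 in GF(3)[z]/(f), i.e. z^(26/q) ≠ 1 for each prime q | 26.
z^(13) mod f = 1
z^(2) mod f = z².
Since z^(13) = 1, the order of z divides 13 < 26; not primitive.

No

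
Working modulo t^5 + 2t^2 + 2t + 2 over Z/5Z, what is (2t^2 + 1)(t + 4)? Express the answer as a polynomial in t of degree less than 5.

2t^3 + 3t^2 + t + 4

Multiply in Z/5Z[t]: (2t^2 + 1)·(t + 4) = 2t^3 + 3t^2 + t + 4.
Reduced: 2t^3 + 3t^2 + t + 4.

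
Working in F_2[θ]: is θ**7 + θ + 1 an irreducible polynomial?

Yes

Write f(θ) = θ**7 + θ + 1.
Check for roots in F_2: f(0) = 1; f(1) = 1.
No roots, so no linear factors.
Monic irreducibles of degree 2 over GF(2): θ**2 + θ + 1.
None of them divide f (all give nonzero remainder).
Monic irreducibles of degree 3 over GF(2): θ**3 + θ + 1, θ**3 + θ**2 + 1.
None of them divide f (all give nonzero remainder).
No irreducible factor of degree ≤ 3 exists, so f is irreducible over GF(2).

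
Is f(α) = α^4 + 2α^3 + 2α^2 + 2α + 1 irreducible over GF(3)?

Check for roots in GF(3): f(0) = 1; f(1) = 2; f(2) = 0 → root.
f(2) = 0, so (α − 2) divides f(α); f is reducible.

No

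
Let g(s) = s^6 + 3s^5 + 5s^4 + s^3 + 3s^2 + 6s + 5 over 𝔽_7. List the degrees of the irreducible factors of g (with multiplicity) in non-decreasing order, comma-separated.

1, 2, 3

Linear factors from roots: (s + 3).
Complete factorization: g(s) = (s + 3)·(s^2 + 5s + 5)·(s^3 + 2s^2 + 4s + 5).
Factor degrees with multiplicity: 1 + 2 + 3 = 6.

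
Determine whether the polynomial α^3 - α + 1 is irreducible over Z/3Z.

Write g(α) = α^3 - α + 1.
Check for roots in Z/3Z: g(0) = 1; g(1) = 1; g(2) = 1.
No roots. A degree-3 polynomial over a field with no linear factor is irreducible.

Yes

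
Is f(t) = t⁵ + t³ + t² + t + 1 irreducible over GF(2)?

Yes

Check for roots in GF(2): f(0) = 1; f(1) = 1.
No roots, so no linear factors.
Monic irreducibles of degree 2 over GF(2): t² + t + 1.
None of them divide f (all give nonzero remainder).
No irreducible factor of degree ≤ 2 exists, so f is irreducible over GF(2).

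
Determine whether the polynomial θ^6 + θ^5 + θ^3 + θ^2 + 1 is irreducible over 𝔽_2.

Yes

Write P(θ) = θ^6 + θ^5 + θ^3 + θ^2 + 1.
Check for roots in 𝔽_2: P(0) = 1; P(1) = 1.
No roots, so no linear factors.
Monic irreducibles of degree 2 over GF(2): θ^2 + θ + 1.
None of them divide P (all give nonzero remainder).
Monic irreducibles of degree 3 over GF(2): θ^3 + θ + 1, θ^3 + θ^2 + 1.
None of them divide P (all give nonzero remainder).
No irreducible factor of degree ≤ 3 exists, so P is irreducible over GF(2).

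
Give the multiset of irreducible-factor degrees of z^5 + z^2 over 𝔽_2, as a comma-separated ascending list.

1, 1, 1, 2

Write g(z) = z^5 + z^2.
Roots in 𝔽_2: g(0) = 0 → root; g(1) = 0 → root.
Linear factors from roots: (z), (z + 1).
Complete factorization: g(z) = (z + 1)·(z)^2·(z^2 + z + 1).
Factor degrees with multiplicity: 1 + 1 + 1 + 2 = 5.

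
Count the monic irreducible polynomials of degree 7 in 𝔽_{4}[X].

2340

The number of monic irreducibles of degree 7 over GF(4) is (1/7)·Σ_{d∣7} μ(7/d) 4^d.
Divisors of 7: 1, 7; μ(7/d) for each: -1, 1.
Σ = − 4^1 + 4^7 = 16380.
N = 16380/7 = 2340.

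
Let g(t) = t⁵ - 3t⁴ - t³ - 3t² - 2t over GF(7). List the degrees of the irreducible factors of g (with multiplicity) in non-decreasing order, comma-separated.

1, 2, 2

Linear factors from roots: (t).
Complete factorization: g(t) = (t)·(t² + 1)·(t² - 3t - 2).
Factor degrees with multiplicity: 1 + 2 + 2 = 5.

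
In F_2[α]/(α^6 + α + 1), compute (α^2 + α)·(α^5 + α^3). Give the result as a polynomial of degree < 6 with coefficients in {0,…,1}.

α^5 + α^4 + α^2 + 1

Multiply in F_2[α]: (α^2 + α)·(α^5 + α^3) = α^7 + α^6 + α^5 + α^4.
Reduce using α^6 ≡ α + 1 (mod α^6 + α + 1).
Reduced: α^5 + α^4 + α^2 + 1.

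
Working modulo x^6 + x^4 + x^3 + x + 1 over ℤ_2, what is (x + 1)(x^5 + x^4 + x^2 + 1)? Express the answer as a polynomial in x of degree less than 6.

x^2

Multiply in ℤ_2[x]: (x + 1)·(x^5 + x^4 + x^2 + 1) = x^6 + x^4 + x^3 + x^2 + x + 1.
Reduce using x^6 ≡ x^4 + x^3 + x + 1 (mod x^6 + x^4 + x^3 + x + 1).
Reduced: x^2.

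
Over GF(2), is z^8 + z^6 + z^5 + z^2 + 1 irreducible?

Write P(z) = z^8 + z^6 + z^5 + z^2 + 1.
Check for roots in GF(2): P(0) = 1; P(1) = 1.
No roots, so no linear factors.
Monic irreducibles of degree 2 over GF(2): z^2 + z + 1.
None of them divide P (all give nonzero remainder).
Monic irreducibles of degree 3 over GF(2): z^3 + z + 1, z^3 + z^2 + 1.
None of them divide P (all give nonzero remainder).
Monic irreducibles of degree 4 over GF(2): z^4 + z + 1, z^4 + z^3 + 1, z^4 + z^3 + z^2 + z + 1.
None of them divide P (all give nonzero remainder).
No irreducible factor of degree ≤ 4 exists, so P is irreducible over GF(2).

Yes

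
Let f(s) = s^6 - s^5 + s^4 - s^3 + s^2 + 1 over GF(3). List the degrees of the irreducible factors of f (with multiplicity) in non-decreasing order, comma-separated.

Roots in GF(3): f(0) = 1; f(1) = 2; f(2) = 0 → root.
Linear factors from roots: (s + 1).
Complete factorization: f(s) = (s + 1)·(s^2 + 1)·(s^3 + s^2 - s + 1).
Factor degrees with multiplicity: 1 + 2 + 3 = 6.

1, 2, 3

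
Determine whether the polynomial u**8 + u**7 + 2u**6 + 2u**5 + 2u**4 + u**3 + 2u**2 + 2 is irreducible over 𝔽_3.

Yes

Write P(u) = u**8 + u**7 + 2u**6 + 2u**5 + 2u**4 + u**3 + 2u**2 + 2.
Check for roots in 𝔽_3: P(0) = 2; P(1) = 1; P(2) = 2.
No roots, so no linear factors.
Monic irreducibles of degree 2 over GF(3): u**2 + 1, u**2 + u + 2, u**2 + 2u + 2.
None of them divide P (all give nonzero remainder).
Degree-3 irreducible divisors: test the 8 monic irreducibles of degree 3 over GF(3).
None of them divide P (all give nonzero remainder).
Degree-4 irreducible divisors: test the 18 monic irreducibles of degree 4 over GF(3).
None of them divide P (all give nonzero remainder).
No irreducible factor of degree ≤ 4 exists, so P is irreducible over GF(3).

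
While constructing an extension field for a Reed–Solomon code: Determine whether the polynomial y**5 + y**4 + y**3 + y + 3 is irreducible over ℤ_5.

Yes

Write h(y) = y**5 + y**4 + y**3 + y + 3.
Check for roots in ℤ_5: h(0) = 3; h(1) = 2; h(2) = 1; h(3) = 2; h(4) = 1.
No roots, so no linear factors.
Degree-2 irreducible divisors: test the 10 monic irreducibles of degree 2 over GF(5).
None of them divide h (all give nonzero remainder).
No irreducible factor of degree ≤ 2 exists, so h is irreducible over GF(5).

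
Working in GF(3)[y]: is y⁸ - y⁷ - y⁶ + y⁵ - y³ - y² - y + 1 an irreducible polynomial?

Yes

Write h(y) = y⁸ - y⁷ - y⁶ + y⁵ - y³ - y² - y + 1.
Check for roots in GF(3): h(0) = 1; h(1) = 1; h(2) = 2.
No roots, so no linear factors.
Monic irreducibles of degree 2 over GF(3): y² + 1, y² + y - 1, y² - y - 1.
None of them divide h (all give nonzero remainder).
Degree-3 irreducible divisors: test the 8 monic irreducibles of degree 3 over GF(3).
None of them divide h (all give nonzero remainder).
Degree-4 irreducible divisors: test the 18 monic irreducibles of degree 4 over GF(3).
None of them divide h (all give nonzero remainder).
No irreducible factor of degree ≤ 4 exists, so h is irreducible over GF(3).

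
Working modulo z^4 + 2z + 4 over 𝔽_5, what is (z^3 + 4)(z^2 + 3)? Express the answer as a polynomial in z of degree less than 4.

3z^3 + 2z^2 + z + 2

Multiply in 𝔽_5[z]: (z^3 + 4)·(z^2 + 3) = z^5 + 3z^3 + 4z^2 + 2.
Reduce using z^4 ≡ 3z + 1 (mod z^4 + 2z + 4).
Reduced: 3z^3 + 2z^2 + z + 2.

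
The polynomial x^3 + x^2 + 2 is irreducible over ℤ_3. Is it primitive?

Write f(x) = x^3 + x^2 + 2.
|GF(3^3)^×| = 3^3 − 1 = 26. Prime factorization: 26 = 2·13.
f is primitive ⇔ x has order 26 in GF(3)[x]/(f), i.e. x^(26/q) ≠ 1 for each prime q | 26.
x^(13) mod f = 1
x^(2) mod f = x^2.
Since x^(13) = 1, the order of x divides 13 < 26; not primitive.

No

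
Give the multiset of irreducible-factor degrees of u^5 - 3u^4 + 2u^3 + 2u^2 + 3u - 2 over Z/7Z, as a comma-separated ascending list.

5

Write f(u) = u^5 - 3u^4 + 2u^3 + 2u^2 + 3u - 2.
Complete factorization: f(u) = (u^5 - 3u^4 + 2u^3 + 2u^2 + 3u - 2).
Factor degrees with multiplicity: 5 = 5.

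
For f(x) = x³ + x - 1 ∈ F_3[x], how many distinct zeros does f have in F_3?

Evaluate at each of the 3 elements of F_3:
f(0) = 2; f(1) = 1; f(2) = 0 → root.
Roots: {2}.

1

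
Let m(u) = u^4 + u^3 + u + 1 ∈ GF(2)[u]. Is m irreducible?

Check for roots in GF(2): m(0) = 1; m(1) = 0 → root.
m(1) = 0, so (u − 1) divides m(u); m is reducible.

No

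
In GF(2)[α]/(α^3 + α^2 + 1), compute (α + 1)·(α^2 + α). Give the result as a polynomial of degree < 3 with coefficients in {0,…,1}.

Multiply in GF(2)[α]: (α + 1)·(α^2 + α) = α^3 + α.
Reduce using α^3 ≡ α^2 + 1 (mod α^3 + α^2 + 1).
Reduced: α^2 + α + 1.

α^2 + α + 1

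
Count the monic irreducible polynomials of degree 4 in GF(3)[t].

x^(3^4) − x is the product of all monic irreducibles of degree dividing 4; Möbius inversion gives N = (1/4) Σ μ(4/d)·3^d.
Divisors of 4: 1, 2, 4; μ(4/d) for each: 0, -1, 1.
Σ = − 3^2 + 3^4 = 72.
N = 72/4 = 18.

18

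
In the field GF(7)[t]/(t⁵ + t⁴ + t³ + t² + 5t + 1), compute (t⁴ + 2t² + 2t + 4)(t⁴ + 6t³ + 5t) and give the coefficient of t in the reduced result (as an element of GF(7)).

2

Multiply in GF(7)[t]: (t⁴ + 2t² + 2t + 4)·(t⁴ + 6t³ + 5t) = t⁸ + 6t⁷ + 2t⁶ + 5t⁵ + 2t⁴ + 6t³ + 3t² + 6t.
Reduce using t⁵ ≡ 6t⁴ + 6t³ + 6t² + 2t + 6 (mod t⁵ + t⁴ + t³ + t² + 5t + 1).
Reduced: 2t³ + t² + 2t + 4.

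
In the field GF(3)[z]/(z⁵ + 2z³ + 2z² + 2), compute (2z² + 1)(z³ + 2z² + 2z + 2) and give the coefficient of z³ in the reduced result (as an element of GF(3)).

1

Multiply in GF(3)[z]: (2z² + 1)·(z³ + 2z² + 2z + 2) = 2z⁵ + z⁴ + 2z³ + 2z + 2.
Reduce using z⁵ ≡ z³ + z² + 1 (mod z⁵ + 2z³ + 2z² + 2).
Reduced: z⁴ + z³ + 2z² + 2z + 1.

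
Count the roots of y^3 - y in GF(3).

3

Write g(y) = y^3 - y.
Evaluate at each of the 3 elements of GF(3):
g(0) = 0 → root; g(1) = 0 → root; g(2) = 0 → root.
Roots: {0, 1, 2}.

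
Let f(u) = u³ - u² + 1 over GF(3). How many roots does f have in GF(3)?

Evaluate at each of the 3 elements of GF(3):
f(0) = 1; f(1) = 1; f(2) = 2.
No element is a root.

0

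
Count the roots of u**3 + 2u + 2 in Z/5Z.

Write h(u) = u**3 + 2u + 2.
Evaluate at each of the 5 elements of Z/5Z:
h(0) = 2; h(1) = 0 → root; h(2) = 4; h(3) = 0 → root; h(4) = 4.
Roots: {1, 3}.

2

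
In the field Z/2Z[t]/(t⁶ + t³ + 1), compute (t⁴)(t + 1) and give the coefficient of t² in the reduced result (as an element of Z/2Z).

Multiply in Z/2Z[t]: (t⁴)·(t + 1) = t⁵ + t⁴.
Reduced: t⁵ + t⁴.

0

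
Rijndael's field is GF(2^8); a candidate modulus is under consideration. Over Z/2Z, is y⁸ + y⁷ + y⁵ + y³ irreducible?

No

Write h(y) = y⁸ + y⁷ + y⁵ + y³.
Check for roots in Z/2Z: h(0) = 0 → root; h(1) = 0 → root.
h(0) = 0, so (y) divides h(y); h is reducible.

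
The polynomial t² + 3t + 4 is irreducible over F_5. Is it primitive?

No

Write f(t) = t² + 3t + 4.
|GF(5^2)^×| = 5^2 − 1 = 24. Prime factorization: 24 = 2^3·3.
f is primitive ⇔ t has order 24 in GF(5)[t]/(f), i.e. t^(24/q) ≠ 1 for each prime q | 24.
t^(12) mod f = 1
t^(8) mod f = 3t + 4.
Since t^(12) = 1, the order of t divides 12 < 24; not primitive.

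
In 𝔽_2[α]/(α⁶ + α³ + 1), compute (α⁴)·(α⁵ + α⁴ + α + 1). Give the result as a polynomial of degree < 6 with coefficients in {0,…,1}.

α^4 + α^2 + 1

Multiply in 𝔽_2[α]: (α⁴)·(α⁵ + α⁴ + α + 1) = α⁹ + α⁸ + α⁵ + α⁴.
Reduce using α⁶ ≡ α³ + 1 (mod α⁶ + α³ + 1).
Reduced: α⁴ + α² + 1.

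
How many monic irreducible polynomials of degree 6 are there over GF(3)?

Gauss's count: N_{3}(6) = (1/6) Σ_{d|6} μ(6/d)·3^d.
Divisors of 6: 1, 2, 3, 6; μ(6/d) for each: 1, -1, -1, 1.
Σ = 3^1 − 3^2 − 3^3 + 3^6 = 696.
N = 696/6 = 116.

116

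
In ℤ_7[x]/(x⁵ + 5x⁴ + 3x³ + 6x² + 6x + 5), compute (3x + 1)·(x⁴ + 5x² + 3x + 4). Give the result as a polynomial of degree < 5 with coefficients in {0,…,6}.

6x^3 + 3x^2 + 4x + 3

Multiply in ℤ_7[x]: (3x + 1)·(x⁴ + 5x² + 3x + 4) = 3x⁵ + x⁴ + x³ + x + 4.
Reduce using x⁵ ≡ 2x⁴ + 4x³ + x² + x + 2 (mod x⁵ + 5x⁴ + 3x³ + 6x² + 6x + 5).
Reduced: 6x³ + 3x² + 4x + 3.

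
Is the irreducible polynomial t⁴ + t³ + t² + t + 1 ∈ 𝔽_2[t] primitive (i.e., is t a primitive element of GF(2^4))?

No

Write f(t) = t⁴ + t³ + t² + t + 1.
|GF(2^4)^×| = 2^4 − 1 = 15. Prime factorization: 15 = 3·5.
f is primitive ⇔ t has order 15 in GF(2)[t]/(f), i.e. t^(15/q) ≠ 1 for each prime q | 15.
t^(5) mod f = 1
t^(3) mod f = t³.
Since t^(5) = 1, the order of t divides 5 < 15; not primitive.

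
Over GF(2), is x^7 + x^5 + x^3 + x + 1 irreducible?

Yes

Write h(x) = x^7 + x^5 + x^3 + x + 1.
Check for roots in GF(2): h(0) = 1; h(1) = 1.
No roots, so no linear factors.
Monic irreducibles of degree 2 over GF(2): x^2 + x + 1.
None of them divide h (all give nonzero remainder).
Monic irreducibles of degree 3 over GF(2): x^3 + x + 1, x^3 + x^2 + 1.
None of them divide h (all give nonzero remainder).
No irreducible factor of degree ≤ 3 exists, so h is irreducible over GF(2).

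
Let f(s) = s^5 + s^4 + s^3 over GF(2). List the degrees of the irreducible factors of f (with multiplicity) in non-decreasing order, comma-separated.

1, 1, 1, 2

Roots in GF(2): f(0) = 0 → root; f(1) = 1.
Linear factors from roots: (s).
Complete factorization: f(s) = (s)^3·(s^2 + s + 1).
Factor degrees with multiplicity: 1 + 1 + 1 + 2 = 5.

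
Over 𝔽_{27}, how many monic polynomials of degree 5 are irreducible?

The number of monic irreducibles of degree 5 over GF(27) is (1/5)·Σ_{d∣5} μ(5/d) 27^d.
Divisors of 5: 1, 5; μ(5/d) for each: -1, 1.
Σ = − 27^1 + 27^5 = 14348880.
N = 14348880/5 = 2869776.

2869776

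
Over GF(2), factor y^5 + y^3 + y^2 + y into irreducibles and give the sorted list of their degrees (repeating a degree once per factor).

Write f(y) = y^5 + y^3 + y^2 + y.
Roots in GF(2): f(0) = 0 → root; f(1) = 0 → root.
Linear factors from roots: (y), (y + 1).
Complete factorization: f(y) = (y)·(y + 1)·(y^3 + y^2 + 1).
Factor degrees with multiplicity: 1 + 1 + 3 = 5.

1, 1, 3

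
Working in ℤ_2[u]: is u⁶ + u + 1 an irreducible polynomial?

Yes

Write g(u) = u⁶ + u + 1.
Check for roots in ℤ_2: g(0) = 1; g(1) = 1.
No roots, so no linear factors.
Monic irreducibles of degree 2 over GF(2): u² + u + 1.
None of them divide g (all give nonzero remainder).
Monic irreducibles of degree 3 over GF(2): u³ + u + 1, u³ + u² + 1.
None of them divide g (all give nonzero remainder).
No irreducible factor of degree ≤ 3 exists, so g is irreducible over GF(2).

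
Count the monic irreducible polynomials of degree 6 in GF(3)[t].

Gauss's count: N_{3}(6) = (1/6) Σ_{d|6} μ(6/d)·3^d.
Divisors of 6: 1, 2, 3, 6; μ(6/d) for each: 1, -1, -1, 1.
Σ = 3^1 − 3^2 − 3^3 + 3^6 = 696.
N = 696/6 = 116.

116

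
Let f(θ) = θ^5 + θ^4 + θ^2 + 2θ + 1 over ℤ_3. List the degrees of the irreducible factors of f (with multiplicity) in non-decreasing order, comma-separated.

Roots in ℤ_3: f(0) = 1; f(1) = 0 → root; f(2) = 0 → root.
Linear factors from roots: (θ + 2), (θ + 1).
Complete factorization: f(θ) = (θ + 1)·(θ + 2)·(θ^3 + θ^2 + θ + 2).
Factor degrees with multiplicity: 1 + 1 + 3 = 5.

1, 1, 3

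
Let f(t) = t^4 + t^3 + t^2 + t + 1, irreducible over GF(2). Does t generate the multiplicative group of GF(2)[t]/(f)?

|GF(2^4)^×| = 2^4 − 1 = 15. Prime factorization: 15 = 3·5.
f is primitive ⇔ t has order 15 in GF(2)[t]/(f), i.e. t^(15/q) ≠ 1 for each prime q | 15.
t^(5) mod f = 1
t^(3) mod f = t^3.
Since t^(5) = 1, the order of t divides 5 < 15; not primitive.

No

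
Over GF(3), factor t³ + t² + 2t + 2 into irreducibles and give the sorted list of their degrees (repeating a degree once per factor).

Write f(t) = t³ + t² + 2t + 2.
Roots in GF(3): f(0) = 2; f(1) = 0 → root; f(2) = 0 → root.
Linear factors from roots: (t + 2), (t + 1).
Complete factorization: f(t) = (t + 2)·(t + 1)^2.
Factor degrees with multiplicity: 1 + 1 + 1 = 3.

1, 1, 1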